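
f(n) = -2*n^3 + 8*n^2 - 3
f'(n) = -6*n^2 + 16*n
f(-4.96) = 437.86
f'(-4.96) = -226.97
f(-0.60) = 0.31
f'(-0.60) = -11.76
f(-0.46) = -1.11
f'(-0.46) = -8.63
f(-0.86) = 4.19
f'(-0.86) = -18.20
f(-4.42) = 325.99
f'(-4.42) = -187.94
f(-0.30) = -2.23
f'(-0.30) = -5.34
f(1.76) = 10.88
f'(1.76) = 9.57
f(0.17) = -2.78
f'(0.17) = 2.55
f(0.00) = -3.00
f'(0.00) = 0.00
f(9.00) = -813.00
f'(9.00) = -342.00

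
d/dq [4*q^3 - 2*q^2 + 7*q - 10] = 12*q^2 - 4*q + 7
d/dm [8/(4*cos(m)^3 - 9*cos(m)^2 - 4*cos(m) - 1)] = 16*(6*cos(m)^2 - 9*cos(m) - 2)*sin(m)/(4*sin(m)^2*cos(m) - 9*sin(m)^2 + 10)^2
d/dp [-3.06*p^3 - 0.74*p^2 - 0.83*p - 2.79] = -9.18*p^2 - 1.48*p - 0.83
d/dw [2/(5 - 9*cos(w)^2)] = -36*sin(w)*cos(w)/(9*cos(w)^2 - 5)^2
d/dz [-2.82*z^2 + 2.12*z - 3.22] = 2.12 - 5.64*z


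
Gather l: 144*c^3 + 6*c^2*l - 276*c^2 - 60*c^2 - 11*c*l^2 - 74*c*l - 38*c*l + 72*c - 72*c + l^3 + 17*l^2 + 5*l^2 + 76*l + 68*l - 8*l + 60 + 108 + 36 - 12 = 144*c^3 - 336*c^2 + l^3 + l^2*(22 - 11*c) + l*(6*c^2 - 112*c + 136) + 192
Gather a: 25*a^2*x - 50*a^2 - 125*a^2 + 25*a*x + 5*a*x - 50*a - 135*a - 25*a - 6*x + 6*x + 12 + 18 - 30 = a^2*(25*x - 175) + a*(30*x - 210)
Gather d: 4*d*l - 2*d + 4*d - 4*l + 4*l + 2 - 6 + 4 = d*(4*l + 2)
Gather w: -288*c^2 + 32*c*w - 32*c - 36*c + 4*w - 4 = -288*c^2 - 68*c + w*(32*c + 4) - 4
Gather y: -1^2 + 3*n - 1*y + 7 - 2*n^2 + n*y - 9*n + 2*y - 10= -2*n^2 - 6*n + y*(n + 1) - 4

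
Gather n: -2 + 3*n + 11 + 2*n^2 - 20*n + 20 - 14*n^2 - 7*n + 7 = -12*n^2 - 24*n + 36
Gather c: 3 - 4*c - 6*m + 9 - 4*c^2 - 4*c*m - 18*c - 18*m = -4*c^2 + c*(-4*m - 22) - 24*m + 12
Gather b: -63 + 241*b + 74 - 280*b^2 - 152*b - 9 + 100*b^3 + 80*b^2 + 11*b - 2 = 100*b^3 - 200*b^2 + 100*b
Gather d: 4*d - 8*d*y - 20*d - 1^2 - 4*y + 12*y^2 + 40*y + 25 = d*(-8*y - 16) + 12*y^2 + 36*y + 24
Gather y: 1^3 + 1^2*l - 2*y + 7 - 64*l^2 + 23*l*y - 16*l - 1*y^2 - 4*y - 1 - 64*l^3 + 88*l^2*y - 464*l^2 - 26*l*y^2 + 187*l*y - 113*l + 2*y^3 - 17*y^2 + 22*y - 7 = -64*l^3 - 528*l^2 - 128*l + 2*y^3 + y^2*(-26*l - 18) + y*(88*l^2 + 210*l + 16)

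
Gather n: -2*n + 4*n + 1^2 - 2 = 2*n - 1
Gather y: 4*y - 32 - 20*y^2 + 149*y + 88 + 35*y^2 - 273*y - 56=15*y^2 - 120*y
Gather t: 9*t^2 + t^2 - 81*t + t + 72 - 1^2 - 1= 10*t^2 - 80*t + 70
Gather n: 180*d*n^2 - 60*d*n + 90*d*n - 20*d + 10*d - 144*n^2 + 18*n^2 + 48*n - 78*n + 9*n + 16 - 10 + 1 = -10*d + n^2*(180*d - 126) + n*(30*d - 21) + 7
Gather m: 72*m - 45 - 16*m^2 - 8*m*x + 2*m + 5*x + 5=-16*m^2 + m*(74 - 8*x) + 5*x - 40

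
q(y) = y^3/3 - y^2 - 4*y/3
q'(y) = y^2 - 2*y - 4/3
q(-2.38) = -6.98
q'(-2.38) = 9.09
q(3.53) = -2.51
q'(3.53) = 4.07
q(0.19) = -0.29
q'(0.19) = -1.68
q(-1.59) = -1.75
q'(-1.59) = 4.37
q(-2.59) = -9.05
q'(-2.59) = 10.55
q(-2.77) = -11.06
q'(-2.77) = 11.88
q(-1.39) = -0.97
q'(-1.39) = 3.38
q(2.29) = -4.29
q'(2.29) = -0.67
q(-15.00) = -1330.00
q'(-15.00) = 253.67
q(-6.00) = -100.00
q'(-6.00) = 46.67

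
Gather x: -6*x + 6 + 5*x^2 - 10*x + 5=5*x^2 - 16*x + 11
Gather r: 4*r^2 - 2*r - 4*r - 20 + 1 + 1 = 4*r^2 - 6*r - 18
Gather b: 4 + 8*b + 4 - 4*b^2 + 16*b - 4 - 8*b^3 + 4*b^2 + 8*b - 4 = -8*b^3 + 32*b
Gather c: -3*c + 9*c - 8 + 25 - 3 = 6*c + 14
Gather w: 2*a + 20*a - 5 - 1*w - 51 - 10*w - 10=22*a - 11*w - 66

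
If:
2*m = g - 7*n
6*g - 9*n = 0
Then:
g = 3*n/2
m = -11*n/4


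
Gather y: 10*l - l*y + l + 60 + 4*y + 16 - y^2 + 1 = 11*l - y^2 + y*(4 - l) + 77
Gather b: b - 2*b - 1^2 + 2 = 1 - b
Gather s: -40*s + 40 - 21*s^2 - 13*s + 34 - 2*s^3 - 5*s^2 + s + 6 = -2*s^3 - 26*s^2 - 52*s + 80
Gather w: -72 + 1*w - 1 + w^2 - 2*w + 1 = w^2 - w - 72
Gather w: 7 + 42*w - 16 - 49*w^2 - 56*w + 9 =-49*w^2 - 14*w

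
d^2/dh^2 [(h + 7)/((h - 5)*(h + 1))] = 2*(h^3 + 21*h^2 - 69*h + 127)/(h^6 - 12*h^5 + 33*h^4 + 56*h^3 - 165*h^2 - 300*h - 125)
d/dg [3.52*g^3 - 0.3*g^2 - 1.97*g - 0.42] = 10.56*g^2 - 0.6*g - 1.97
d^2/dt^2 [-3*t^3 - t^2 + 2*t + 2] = -18*t - 2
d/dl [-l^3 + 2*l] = 2 - 3*l^2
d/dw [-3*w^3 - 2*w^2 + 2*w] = -9*w^2 - 4*w + 2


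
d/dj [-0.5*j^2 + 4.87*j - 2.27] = 4.87 - 1.0*j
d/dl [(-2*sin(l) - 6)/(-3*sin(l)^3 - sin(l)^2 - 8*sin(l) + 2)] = 2*(-6*sin(l)^3 - 28*sin(l)^2 - 6*sin(l) - 26)*cos(l)/(3*sin(l)^3 + sin(l)^2 + 8*sin(l) - 2)^2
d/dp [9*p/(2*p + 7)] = 63/(2*p + 7)^2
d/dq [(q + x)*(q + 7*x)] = 2*q + 8*x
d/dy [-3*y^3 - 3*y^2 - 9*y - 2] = -9*y^2 - 6*y - 9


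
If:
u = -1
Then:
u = -1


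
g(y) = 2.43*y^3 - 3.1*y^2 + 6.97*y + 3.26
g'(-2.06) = 50.68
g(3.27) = 77.87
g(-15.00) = -9000.04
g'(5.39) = 185.34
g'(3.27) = 64.65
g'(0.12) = 6.33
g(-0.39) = -0.07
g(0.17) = 4.37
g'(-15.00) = 1740.22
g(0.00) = 3.26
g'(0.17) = 6.13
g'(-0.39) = 10.50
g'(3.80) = 88.68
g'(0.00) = 6.97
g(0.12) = 4.06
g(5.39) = 331.28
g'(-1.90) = 45.07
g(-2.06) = -45.50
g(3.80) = 118.32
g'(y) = 7.29*y^2 - 6.2*y + 6.97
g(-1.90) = -37.84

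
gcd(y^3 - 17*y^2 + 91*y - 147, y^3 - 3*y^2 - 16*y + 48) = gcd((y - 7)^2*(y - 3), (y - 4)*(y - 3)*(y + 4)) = y - 3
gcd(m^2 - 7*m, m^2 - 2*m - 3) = 1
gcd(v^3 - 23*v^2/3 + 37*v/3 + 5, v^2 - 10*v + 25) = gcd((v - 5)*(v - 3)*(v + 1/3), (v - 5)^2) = v - 5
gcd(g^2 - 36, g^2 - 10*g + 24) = g - 6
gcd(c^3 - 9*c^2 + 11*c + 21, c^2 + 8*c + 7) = c + 1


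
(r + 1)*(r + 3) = r^2 + 4*r + 3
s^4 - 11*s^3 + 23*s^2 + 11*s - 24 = (s - 8)*(s - 3)*(s - 1)*(s + 1)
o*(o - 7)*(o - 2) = o^3 - 9*o^2 + 14*o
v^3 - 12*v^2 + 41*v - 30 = (v - 6)*(v - 5)*(v - 1)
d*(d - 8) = d^2 - 8*d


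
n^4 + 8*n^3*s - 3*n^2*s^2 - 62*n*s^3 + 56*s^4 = (n - 2*s)*(n - s)*(n + 4*s)*(n + 7*s)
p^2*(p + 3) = p^3 + 3*p^2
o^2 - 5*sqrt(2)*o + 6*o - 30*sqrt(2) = (o + 6)*(o - 5*sqrt(2))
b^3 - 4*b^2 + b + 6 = (b - 3)*(b - 2)*(b + 1)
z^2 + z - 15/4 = (z - 3/2)*(z + 5/2)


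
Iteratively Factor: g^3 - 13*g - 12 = (g - 4)*(g^2 + 4*g + 3) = (g - 4)*(g + 1)*(g + 3)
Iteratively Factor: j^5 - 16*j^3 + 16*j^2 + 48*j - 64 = (j + 4)*(j^4 - 4*j^3 + 16*j - 16) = (j - 2)*(j + 4)*(j^3 - 2*j^2 - 4*j + 8) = (j - 2)^2*(j + 4)*(j^2 - 4) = (j - 2)^3*(j + 4)*(j + 2)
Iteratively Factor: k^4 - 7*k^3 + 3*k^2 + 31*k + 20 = (k + 1)*(k^3 - 8*k^2 + 11*k + 20) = (k + 1)^2*(k^2 - 9*k + 20) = (k - 4)*(k + 1)^2*(k - 5)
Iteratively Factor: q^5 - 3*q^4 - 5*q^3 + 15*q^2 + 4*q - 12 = (q + 1)*(q^4 - 4*q^3 - q^2 + 16*q - 12) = (q - 2)*(q + 1)*(q^3 - 2*q^2 - 5*q + 6) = (q - 2)*(q + 1)*(q + 2)*(q^2 - 4*q + 3) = (q - 2)*(q - 1)*(q + 1)*(q + 2)*(q - 3)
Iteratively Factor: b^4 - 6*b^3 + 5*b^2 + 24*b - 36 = (b - 2)*(b^3 - 4*b^2 - 3*b + 18) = (b - 3)*(b - 2)*(b^2 - b - 6) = (b - 3)*(b - 2)*(b + 2)*(b - 3)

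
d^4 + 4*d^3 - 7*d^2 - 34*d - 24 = (d - 3)*(d + 1)*(d + 2)*(d + 4)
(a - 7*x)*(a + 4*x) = a^2 - 3*a*x - 28*x^2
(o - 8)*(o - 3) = o^2 - 11*o + 24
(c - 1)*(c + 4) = c^2 + 3*c - 4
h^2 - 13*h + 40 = (h - 8)*(h - 5)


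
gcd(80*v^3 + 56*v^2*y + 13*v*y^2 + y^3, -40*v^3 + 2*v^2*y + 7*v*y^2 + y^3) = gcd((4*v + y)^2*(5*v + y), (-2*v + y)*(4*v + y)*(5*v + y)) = 20*v^2 + 9*v*y + y^2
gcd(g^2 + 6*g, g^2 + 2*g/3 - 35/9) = 1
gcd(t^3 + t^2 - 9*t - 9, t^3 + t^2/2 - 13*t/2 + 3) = t + 3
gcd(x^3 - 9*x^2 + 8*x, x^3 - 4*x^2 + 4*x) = x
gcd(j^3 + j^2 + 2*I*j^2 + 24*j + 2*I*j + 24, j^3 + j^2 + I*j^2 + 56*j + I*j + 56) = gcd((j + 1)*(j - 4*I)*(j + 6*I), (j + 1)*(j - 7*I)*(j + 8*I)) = j + 1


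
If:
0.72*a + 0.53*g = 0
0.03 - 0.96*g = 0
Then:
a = -0.02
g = 0.03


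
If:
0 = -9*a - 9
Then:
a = -1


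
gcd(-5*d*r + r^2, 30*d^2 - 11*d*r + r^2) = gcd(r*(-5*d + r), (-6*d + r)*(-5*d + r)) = -5*d + r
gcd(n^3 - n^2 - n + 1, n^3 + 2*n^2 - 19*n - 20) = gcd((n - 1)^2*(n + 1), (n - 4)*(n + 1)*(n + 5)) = n + 1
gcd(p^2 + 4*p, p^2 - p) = p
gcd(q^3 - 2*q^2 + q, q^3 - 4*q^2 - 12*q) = q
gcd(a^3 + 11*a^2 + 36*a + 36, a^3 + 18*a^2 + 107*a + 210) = a + 6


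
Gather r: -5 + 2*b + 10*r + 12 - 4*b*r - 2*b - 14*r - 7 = r*(-4*b - 4)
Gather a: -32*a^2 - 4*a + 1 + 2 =-32*a^2 - 4*a + 3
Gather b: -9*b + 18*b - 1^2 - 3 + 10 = 9*b + 6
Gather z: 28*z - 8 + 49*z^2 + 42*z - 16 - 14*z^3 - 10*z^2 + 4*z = -14*z^3 + 39*z^2 + 74*z - 24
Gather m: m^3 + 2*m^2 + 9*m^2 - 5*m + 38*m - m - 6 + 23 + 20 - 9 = m^3 + 11*m^2 + 32*m + 28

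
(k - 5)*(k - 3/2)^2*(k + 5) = k^4 - 3*k^3 - 91*k^2/4 + 75*k - 225/4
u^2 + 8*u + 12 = (u + 2)*(u + 6)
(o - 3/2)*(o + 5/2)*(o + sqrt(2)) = o^3 + o^2 + sqrt(2)*o^2 - 15*o/4 + sqrt(2)*o - 15*sqrt(2)/4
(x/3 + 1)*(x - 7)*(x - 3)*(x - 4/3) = x^4/3 - 25*x^3/9 + x^2/9 + 25*x - 28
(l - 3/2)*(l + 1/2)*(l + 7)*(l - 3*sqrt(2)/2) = l^4 - 3*sqrt(2)*l^3/2 + 6*l^3 - 9*sqrt(2)*l^2 - 31*l^2/4 - 21*l/4 + 93*sqrt(2)*l/8 + 63*sqrt(2)/8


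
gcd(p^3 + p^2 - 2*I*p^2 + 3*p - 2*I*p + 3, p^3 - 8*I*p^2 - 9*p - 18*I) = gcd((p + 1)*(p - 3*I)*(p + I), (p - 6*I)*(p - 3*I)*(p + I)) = p^2 - 2*I*p + 3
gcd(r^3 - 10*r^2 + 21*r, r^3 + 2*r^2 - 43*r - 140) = r - 7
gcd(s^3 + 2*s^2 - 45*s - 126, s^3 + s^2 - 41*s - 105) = s^2 - 4*s - 21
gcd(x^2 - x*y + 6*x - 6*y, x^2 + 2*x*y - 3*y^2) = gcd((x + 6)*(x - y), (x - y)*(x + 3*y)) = x - y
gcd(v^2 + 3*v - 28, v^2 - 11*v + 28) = v - 4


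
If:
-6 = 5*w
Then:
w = -6/5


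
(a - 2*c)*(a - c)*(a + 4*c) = a^3 + a^2*c - 10*a*c^2 + 8*c^3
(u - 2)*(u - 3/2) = u^2 - 7*u/2 + 3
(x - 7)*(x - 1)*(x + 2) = x^3 - 6*x^2 - 9*x + 14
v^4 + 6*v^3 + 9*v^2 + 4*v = v*(v + 1)^2*(v + 4)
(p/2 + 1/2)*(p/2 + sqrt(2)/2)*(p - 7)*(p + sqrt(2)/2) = p^4/4 - 3*p^3/2 + 3*sqrt(2)*p^3/8 - 9*sqrt(2)*p^2/4 - 3*p^2/2 - 21*sqrt(2)*p/8 - 3*p/2 - 7/4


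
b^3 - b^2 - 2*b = b*(b - 2)*(b + 1)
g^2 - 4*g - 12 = (g - 6)*(g + 2)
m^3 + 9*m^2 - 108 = (m - 3)*(m + 6)^2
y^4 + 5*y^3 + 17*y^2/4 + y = y*(y + 1/2)^2*(y + 4)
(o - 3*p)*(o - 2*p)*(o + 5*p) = o^3 - 19*o*p^2 + 30*p^3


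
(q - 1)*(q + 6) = q^2 + 5*q - 6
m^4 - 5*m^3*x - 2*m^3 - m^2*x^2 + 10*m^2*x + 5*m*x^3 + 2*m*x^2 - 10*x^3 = (m - 2)*(m - 5*x)*(m - x)*(m + x)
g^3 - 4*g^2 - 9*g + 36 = (g - 4)*(g - 3)*(g + 3)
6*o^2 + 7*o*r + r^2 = (o + r)*(6*o + r)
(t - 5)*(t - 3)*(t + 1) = t^3 - 7*t^2 + 7*t + 15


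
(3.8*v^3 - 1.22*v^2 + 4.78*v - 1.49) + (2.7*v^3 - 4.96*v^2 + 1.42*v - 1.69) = 6.5*v^3 - 6.18*v^2 + 6.2*v - 3.18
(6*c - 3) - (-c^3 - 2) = c^3 + 6*c - 1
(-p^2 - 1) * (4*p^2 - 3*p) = -4*p^4 + 3*p^3 - 4*p^2 + 3*p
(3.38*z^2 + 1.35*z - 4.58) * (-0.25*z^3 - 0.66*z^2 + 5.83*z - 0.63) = -0.845*z^5 - 2.5683*z^4 + 19.9594*z^3 + 8.7639*z^2 - 27.5519*z + 2.8854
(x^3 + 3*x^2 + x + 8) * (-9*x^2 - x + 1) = -9*x^5 - 28*x^4 - 11*x^3 - 70*x^2 - 7*x + 8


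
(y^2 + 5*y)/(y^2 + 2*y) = (y + 5)/(y + 2)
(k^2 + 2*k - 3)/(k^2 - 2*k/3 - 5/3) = 3*(-k^2 - 2*k + 3)/(-3*k^2 + 2*k + 5)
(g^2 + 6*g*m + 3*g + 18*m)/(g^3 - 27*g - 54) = (g + 6*m)/(g^2 - 3*g - 18)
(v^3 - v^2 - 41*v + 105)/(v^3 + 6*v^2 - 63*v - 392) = (v^2 - 8*v + 15)/(v^2 - v - 56)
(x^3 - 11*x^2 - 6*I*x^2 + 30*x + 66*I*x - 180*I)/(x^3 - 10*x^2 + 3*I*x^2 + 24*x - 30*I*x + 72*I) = (x^2 - x*(5 + 6*I) + 30*I)/(x^2 + x*(-4 + 3*I) - 12*I)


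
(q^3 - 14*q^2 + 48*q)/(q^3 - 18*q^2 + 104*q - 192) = q/(q - 4)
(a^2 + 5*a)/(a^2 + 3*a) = (a + 5)/(a + 3)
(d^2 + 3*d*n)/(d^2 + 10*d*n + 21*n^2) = d/(d + 7*n)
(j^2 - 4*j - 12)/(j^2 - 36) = (j + 2)/(j + 6)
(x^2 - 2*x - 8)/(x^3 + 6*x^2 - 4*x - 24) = (x - 4)/(x^2 + 4*x - 12)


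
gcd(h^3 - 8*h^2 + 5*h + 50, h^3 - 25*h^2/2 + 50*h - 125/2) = h^2 - 10*h + 25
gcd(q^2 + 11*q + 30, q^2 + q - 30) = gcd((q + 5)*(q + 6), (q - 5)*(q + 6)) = q + 6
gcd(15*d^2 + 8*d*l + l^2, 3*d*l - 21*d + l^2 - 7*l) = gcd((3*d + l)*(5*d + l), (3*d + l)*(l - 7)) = 3*d + l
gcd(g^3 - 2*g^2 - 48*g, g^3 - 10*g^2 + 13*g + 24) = g - 8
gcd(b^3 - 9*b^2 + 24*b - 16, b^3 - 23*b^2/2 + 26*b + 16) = b - 4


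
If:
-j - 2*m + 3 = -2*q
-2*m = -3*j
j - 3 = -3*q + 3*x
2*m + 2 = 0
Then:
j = -2/3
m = -1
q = -17/6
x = -73/18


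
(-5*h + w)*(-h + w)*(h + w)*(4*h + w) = 20*h^4 + h^3*w - 21*h^2*w^2 - h*w^3 + w^4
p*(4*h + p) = 4*h*p + p^2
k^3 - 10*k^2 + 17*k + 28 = (k - 7)*(k - 4)*(k + 1)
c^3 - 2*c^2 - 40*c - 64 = (c - 8)*(c + 2)*(c + 4)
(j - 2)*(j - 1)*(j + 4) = j^3 + j^2 - 10*j + 8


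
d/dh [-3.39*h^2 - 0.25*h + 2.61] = -6.78*h - 0.25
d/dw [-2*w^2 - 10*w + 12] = -4*w - 10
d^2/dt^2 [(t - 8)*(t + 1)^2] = 6*t - 12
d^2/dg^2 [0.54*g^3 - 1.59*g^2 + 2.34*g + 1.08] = 3.24*g - 3.18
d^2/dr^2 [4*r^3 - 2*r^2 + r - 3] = 24*r - 4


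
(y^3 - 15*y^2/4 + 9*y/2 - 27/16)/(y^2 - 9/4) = (8*y^2 - 18*y + 9)/(4*(2*y + 3))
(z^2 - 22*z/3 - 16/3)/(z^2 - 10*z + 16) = (z + 2/3)/(z - 2)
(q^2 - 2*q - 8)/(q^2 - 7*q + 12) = (q + 2)/(q - 3)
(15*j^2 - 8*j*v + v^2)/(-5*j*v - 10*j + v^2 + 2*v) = (-3*j + v)/(v + 2)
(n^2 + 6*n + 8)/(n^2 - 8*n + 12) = (n^2 + 6*n + 8)/(n^2 - 8*n + 12)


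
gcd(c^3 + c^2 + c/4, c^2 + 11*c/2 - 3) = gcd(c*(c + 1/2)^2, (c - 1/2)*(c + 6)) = 1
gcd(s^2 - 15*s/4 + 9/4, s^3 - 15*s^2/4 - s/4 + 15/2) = s - 3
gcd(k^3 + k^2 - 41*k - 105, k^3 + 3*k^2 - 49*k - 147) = k^2 - 4*k - 21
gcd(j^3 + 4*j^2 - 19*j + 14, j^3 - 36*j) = 1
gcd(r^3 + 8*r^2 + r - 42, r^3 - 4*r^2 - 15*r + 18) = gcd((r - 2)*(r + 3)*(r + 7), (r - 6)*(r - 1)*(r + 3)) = r + 3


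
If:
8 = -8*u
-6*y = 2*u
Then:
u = -1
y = 1/3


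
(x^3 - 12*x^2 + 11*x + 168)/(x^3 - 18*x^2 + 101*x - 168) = (x + 3)/(x - 3)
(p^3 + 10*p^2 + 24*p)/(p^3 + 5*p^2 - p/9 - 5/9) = 9*p*(p^2 + 10*p + 24)/(9*p^3 + 45*p^2 - p - 5)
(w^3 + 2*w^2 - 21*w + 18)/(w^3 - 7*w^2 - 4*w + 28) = (w^3 + 2*w^2 - 21*w + 18)/(w^3 - 7*w^2 - 4*w + 28)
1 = 1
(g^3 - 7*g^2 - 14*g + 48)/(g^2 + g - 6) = g - 8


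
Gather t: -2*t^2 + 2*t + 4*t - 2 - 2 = -2*t^2 + 6*t - 4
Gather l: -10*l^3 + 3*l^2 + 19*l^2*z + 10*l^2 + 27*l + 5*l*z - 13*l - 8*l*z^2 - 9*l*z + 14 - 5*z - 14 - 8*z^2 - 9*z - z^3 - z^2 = -10*l^3 + l^2*(19*z + 13) + l*(-8*z^2 - 4*z + 14) - z^3 - 9*z^2 - 14*z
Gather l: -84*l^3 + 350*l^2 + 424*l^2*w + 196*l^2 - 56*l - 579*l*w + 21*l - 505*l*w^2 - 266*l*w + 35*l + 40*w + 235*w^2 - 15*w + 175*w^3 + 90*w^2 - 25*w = -84*l^3 + l^2*(424*w + 546) + l*(-505*w^2 - 845*w) + 175*w^3 + 325*w^2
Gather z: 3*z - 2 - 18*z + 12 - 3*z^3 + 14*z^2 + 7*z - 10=-3*z^3 + 14*z^2 - 8*z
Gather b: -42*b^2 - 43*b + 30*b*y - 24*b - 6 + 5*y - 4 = -42*b^2 + b*(30*y - 67) + 5*y - 10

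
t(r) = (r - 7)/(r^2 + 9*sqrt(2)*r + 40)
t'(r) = (-2*r - 9*sqrt(2))*(r - 7)/(r^2 + 9*sqrt(2)*r + 40)^2 + 1/(r^2 + 9*sqrt(2)*r + 40) = (r^2 + 9*sqrt(2)*r - (r - 7)*(2*r + 9*sqrt(2)) + 40)/(r^2 + 9*sqrt(2)*r + 40)^2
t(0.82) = -0.12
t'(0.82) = 0.05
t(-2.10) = -0.51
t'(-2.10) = 0.30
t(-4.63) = -4.64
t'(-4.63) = 6.82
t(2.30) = -0.06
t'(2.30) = 0.03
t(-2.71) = -0.76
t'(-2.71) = 0.51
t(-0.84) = -0.26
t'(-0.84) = 0.13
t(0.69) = -0.13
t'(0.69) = 0.06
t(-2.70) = -0.75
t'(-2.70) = 0.50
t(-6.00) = 35.37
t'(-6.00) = 67.33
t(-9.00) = -2.48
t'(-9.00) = -1.87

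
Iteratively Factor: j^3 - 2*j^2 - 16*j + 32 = (j + 4)*(j^2 - 6*j + 8) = (j - 4)*(j + 4)*(j - 2)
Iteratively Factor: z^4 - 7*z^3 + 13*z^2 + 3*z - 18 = (z - 3)*(z^3 - 4*z^2 + z + 6) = (z - 3)*(z - 2)*(z^2 - 2*z - 3) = (z - 3)^2*(z - 2)*(z + 1)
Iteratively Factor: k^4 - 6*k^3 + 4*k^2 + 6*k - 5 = (k + 1)*(k^3 - 7*k^2 + 11*k - 5) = (k - 5)*(k + 1)*(k^2 - 2*k + 1) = (k - 5)*(k - 1)*(k + 1)*(k - 1)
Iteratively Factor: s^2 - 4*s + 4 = (s - 2)*(s - 2)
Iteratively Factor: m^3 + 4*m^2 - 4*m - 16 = (m + 4)*(m^2 - 4) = (m + 2)*(m + 4)*(m - 2)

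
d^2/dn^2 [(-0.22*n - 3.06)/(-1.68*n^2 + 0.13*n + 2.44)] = ((-2.2176*n - 10.2244)*(-1.68*n^2 + 0.13*n + 2.44) - (0.22*n + 3.06)*(3.36*n - 0.13)*(6.72*n - 0.26))/(-1.68*n^2 + 0.13*n + 2.44)^3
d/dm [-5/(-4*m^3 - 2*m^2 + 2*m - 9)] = 10*(-6*m^2 - 2*m + 1)/(4*m^3 + 2*m^2 - 2*m + 9)^2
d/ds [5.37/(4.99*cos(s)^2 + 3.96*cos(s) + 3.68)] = (53.5926*cos(s) + 21.2652)*sin(s)/(4.99*cos(s)^2 + 3.96*cos(s) + 3.68)^2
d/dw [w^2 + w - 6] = 2*w + 1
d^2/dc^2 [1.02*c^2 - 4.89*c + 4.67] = 2.04000000000000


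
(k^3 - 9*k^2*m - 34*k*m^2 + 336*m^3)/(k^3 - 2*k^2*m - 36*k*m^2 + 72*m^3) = (k^2 - 15*k*m + 56*m^2)/(k^2 - 8*k*m + 12*m^2)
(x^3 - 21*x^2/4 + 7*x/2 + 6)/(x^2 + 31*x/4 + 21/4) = (x^2 - 6*x + 8)/(x + 7)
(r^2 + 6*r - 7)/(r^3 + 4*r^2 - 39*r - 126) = (r - 1)/(r^2 - 3*r - 18)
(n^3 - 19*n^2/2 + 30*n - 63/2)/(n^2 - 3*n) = n - 13/2 + 21/(2*n)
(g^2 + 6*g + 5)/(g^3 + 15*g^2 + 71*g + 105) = (g + 1)/(g^2 + 10*g + 21)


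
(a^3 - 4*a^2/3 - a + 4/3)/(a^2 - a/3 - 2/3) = (3*a^2 - a - 4)/(3*a + 2)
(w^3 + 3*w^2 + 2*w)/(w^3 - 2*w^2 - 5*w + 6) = w*(w + 1)/(w^2 - 4*w + 3)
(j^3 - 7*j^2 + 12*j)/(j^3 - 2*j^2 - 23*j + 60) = j/(j + 5)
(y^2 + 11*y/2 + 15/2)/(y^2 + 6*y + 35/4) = 2*(y + 3)/(2*y + 7)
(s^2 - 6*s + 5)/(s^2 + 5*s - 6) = (s - 5)/(s + 6)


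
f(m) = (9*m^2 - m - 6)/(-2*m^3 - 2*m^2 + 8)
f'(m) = (18*m - 1)/(-2*m^3 - 2*m^2 + 8) + (6*m^2 + 4*m)*(9*m^2 - m - 6)/(-2*m^3 - 2*m^2 + 8)^2 = (-m*(3*m + 2)*(-9*m^2 + m + 6) + (1 - 18*m)*(m^3 + m^2 - 4))/(2*(m^3 + m^2 - 4)^2)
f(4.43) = -0.81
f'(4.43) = 0.15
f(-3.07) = 1.74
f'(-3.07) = 0.44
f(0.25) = -0.73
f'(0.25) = 0.32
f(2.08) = -1.65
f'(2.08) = 1.09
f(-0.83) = 0.13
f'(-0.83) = -2.04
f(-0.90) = 0.28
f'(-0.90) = -2.15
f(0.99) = 0.45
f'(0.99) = 5.18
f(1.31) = 113.59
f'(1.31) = 24956.60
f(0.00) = -0.75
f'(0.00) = -0.12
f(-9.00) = 0.56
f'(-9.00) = 0.07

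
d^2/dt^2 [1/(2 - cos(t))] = (cos(t)^2 + 2*cos(t) - 2)/(cos(t) - 2)^3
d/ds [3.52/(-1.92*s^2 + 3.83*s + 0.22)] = (13.5168*s - 13.4816)/(-1.92*s^2 + 3.83*s + 0.22)^2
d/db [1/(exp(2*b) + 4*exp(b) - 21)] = 2*(-exp(b) - 2)*exp(b)/(exp(2*b) + 4*exp(b) - 21)^2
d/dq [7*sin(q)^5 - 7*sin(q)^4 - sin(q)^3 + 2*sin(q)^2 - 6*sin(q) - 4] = (35*sin(q)^4 - 28*sin(q)^3 - 3*sin(q)^2 + 4*sin(q) - 6)*cos(q)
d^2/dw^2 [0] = 0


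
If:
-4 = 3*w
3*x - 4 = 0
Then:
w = -4/3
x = 4/3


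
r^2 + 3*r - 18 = (r - 3)*(r + 6)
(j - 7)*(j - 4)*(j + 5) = j^3 - 6*j^2 - 27*j + 140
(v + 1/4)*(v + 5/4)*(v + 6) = v^3 + 15*v^2/2 + 149*v/16 + 15/8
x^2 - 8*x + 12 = (x - 6)*(x - 2)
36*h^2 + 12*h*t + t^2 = (6*h + t)^2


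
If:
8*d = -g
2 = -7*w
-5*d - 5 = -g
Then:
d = -5/13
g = 40/13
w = -2/7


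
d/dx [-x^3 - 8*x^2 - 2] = x*(-3*x - 16)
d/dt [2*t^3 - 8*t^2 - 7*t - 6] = 6*t^2 - 16*t - 7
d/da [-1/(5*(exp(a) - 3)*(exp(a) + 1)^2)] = (3*exp(a) - 5)*exp(a)/(5*(exp(a) - 3)^2*(exp(a) + 1)^3)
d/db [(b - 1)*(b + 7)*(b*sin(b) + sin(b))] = (b - 1)*(b + 1)*sin(b) + (b - 1)*(b + 7)*(b*cos(b) + sqrt(2)*sin(b + pi/4)) + (b + 1)*(b + 7)*sin(b)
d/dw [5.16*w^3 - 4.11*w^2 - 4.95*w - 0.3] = 15.48*w^2 - 8.22*w - 4.95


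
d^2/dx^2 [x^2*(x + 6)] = 6*x + 12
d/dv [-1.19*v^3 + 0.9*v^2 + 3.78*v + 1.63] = -3.57*v^2 + 1.8*v + 3.78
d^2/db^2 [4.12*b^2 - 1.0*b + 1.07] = 8.24000000000000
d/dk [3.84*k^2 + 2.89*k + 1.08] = 7.68*k + 2.89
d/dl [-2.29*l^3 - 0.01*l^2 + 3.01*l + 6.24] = -6.87*l^2 - 0.02*l + 3.01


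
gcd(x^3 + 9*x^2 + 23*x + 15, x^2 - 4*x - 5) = x + 1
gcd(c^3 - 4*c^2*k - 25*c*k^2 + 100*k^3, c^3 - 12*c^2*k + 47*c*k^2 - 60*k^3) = c^2 - 9*c*k + 20*k^2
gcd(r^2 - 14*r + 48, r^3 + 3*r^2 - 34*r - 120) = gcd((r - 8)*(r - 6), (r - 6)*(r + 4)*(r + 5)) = r - 6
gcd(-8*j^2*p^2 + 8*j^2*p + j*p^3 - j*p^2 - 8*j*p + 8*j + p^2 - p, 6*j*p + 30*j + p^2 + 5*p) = 1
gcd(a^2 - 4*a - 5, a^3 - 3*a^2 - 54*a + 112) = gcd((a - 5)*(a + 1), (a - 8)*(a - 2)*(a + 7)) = 1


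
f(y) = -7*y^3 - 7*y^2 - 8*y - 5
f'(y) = -21*y^2 - 14*y - 8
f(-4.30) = 456.52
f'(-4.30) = -336.09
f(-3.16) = 171.26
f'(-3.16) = -173.46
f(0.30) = -8.22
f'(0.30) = -14.09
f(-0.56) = -1.49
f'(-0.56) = -6.75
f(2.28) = -142.60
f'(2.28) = -149.09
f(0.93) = -24.12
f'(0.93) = -39.18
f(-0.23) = -3.45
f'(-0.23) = -5.89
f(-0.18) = -3.75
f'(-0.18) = -6.16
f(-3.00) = 145.00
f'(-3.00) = -155.00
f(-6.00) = 1303.00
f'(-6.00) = -680.00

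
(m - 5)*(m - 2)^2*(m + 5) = m^4 - 4*m^3 - 21*m^2 + 100*m - 100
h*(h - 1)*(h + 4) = h^3 + 3*h^2 - 4*h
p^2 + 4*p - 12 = (p - 2)*(p + 6)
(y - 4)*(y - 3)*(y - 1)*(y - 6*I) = y^4 - 8*y^3 - 6*I*y^3 + 19*y^2 + 48*I*y^2 - 12*y - 114*I*y + 72*I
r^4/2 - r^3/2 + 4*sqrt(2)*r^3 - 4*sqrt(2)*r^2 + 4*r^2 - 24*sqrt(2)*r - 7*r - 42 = (r/2 + 1)*(r - 3)*(r + sqrt(2))*(r + 7*sqrt(2))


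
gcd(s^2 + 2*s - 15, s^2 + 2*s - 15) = s^2 + 2*s - 15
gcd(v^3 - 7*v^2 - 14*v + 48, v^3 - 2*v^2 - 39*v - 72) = v^2 - 5*v - 24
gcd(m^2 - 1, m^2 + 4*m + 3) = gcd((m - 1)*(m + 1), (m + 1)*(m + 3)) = m + 1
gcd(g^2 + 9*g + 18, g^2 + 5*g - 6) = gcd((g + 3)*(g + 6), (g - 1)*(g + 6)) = g + 6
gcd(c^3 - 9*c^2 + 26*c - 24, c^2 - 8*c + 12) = c - 2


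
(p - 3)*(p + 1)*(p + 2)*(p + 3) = p^4 + 3*p^3 - 7*p^2 - 27*p - 18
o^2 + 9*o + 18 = (o + 3)*(o + 6)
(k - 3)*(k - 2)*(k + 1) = k^3 - 4*k^2 + k + 6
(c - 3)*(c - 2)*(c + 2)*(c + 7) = c^4 + 4*c^3 - 25*c^2 - 16*c + 84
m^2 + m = m*(m + 1)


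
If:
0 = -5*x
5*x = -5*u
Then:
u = 0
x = 0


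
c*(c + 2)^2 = c^3 + 4*c^2 + 4*c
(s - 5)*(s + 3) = s^2 - 2*s - 15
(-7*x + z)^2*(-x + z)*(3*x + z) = -147*x^4 + 140*x^3*z + 18*x^2*z^2 - 12*x*z^3 + z^4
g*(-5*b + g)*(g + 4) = -5*b*g^2 - 20*b*g + g^3 + 4*g^2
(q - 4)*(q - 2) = q^2 - 6*q + 8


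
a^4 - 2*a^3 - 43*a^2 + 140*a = a*(a - 5)*(a - 4)*(a + 7)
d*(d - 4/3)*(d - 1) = d^3 - 7*d^2/3 + 4*d/3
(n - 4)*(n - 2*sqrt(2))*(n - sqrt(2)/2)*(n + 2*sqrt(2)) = n^4 - 4*n^3 - sqrt(2)*n^3/2 - 8*n^2 + 2*sqrt(2)*n^2 + 4*sqrt(2)*n + 32*n - 16*sqrt(2)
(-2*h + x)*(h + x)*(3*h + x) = -6*h^3 - 5*h^2*x + 2*h*x^2 + x^3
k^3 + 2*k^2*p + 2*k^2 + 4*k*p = k*(k + 2)*(k + 2*p)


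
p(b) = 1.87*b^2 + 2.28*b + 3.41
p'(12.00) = 47.16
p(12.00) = 300.05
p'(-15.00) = -53.82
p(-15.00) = 389.96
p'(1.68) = 8.56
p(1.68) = 12.52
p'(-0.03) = 2.17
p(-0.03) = 3.34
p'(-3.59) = -11.15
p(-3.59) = 19.33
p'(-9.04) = -31.53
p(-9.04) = 135.62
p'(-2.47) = -6.96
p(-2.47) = 9.19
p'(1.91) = 9.42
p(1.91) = 14.59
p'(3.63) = 15.86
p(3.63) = 36.33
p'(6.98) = 28.39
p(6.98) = 110.43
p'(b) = 3.74*b + 2.28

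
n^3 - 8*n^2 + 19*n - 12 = (n - 4)*(n - 3)*(n - 1)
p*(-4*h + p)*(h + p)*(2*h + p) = -8*h^3*p - 10*h^2*p^2 - h*p^3 + p^4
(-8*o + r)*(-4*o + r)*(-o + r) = -32*o^3 + 44*o^2*r - 13*o*r^2 + r^3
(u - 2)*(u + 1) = u^2 - u - 2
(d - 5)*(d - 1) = d^2 - 6*d + 5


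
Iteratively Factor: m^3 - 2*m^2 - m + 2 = (m - 2)*(m^2 - 1) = (m - 2)*(m - 1)*(m + 1)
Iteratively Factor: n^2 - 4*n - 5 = (n - 5)*(n + 1)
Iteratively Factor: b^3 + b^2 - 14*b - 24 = (b + 2)*(b^2 - b - 12) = (b + 2)*(b + 3)*(b - 4)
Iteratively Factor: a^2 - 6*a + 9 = (a - 3)*(a - 3)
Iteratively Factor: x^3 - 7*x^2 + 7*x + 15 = (x - 3)*(x^2 - 4*x - 5) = (x - 3)*(x + 1)*(x - 5)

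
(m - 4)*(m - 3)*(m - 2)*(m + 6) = m^4 - 3*m^3 - 28*m^2 + 132*m - 144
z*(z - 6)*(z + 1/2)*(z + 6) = z^4 + z^3/2 - 36*z^2 - 18*z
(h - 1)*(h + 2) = h^2 + h - 2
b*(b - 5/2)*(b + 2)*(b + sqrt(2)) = b^4 - b^3/2 + sqrt(2)*b^3 - 5*b^2 - sqrt(2)*b^2/2 - 5*sqrt(2)*b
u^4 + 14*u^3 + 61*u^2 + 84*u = u*(u + 3)*(u + 4)*(u + 7)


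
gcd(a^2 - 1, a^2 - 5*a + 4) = a - 1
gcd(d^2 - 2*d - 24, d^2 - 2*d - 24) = d^2 - 2*d - 24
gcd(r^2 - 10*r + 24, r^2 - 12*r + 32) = r - 4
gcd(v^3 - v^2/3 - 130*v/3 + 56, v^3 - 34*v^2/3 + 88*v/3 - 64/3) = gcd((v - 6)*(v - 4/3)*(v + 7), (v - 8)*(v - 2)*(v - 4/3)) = v - 4/3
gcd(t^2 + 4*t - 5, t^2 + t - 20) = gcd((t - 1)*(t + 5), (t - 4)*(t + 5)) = t + 5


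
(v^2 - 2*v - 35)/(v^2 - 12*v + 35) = (v + 5)/(v - 5)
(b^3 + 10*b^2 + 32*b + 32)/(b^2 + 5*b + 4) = (b^2 + 6*b + 8)/(b + 1)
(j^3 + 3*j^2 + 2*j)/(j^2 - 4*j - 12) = j*(j + 1)/(j - 6)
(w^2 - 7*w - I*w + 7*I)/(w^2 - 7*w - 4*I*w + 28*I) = (w - I)/(w - 4*I)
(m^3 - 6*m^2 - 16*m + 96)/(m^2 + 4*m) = m - 10 + 24/m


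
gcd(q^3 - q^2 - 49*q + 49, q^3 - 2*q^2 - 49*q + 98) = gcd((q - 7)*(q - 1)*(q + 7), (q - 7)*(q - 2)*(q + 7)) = q^2 - 49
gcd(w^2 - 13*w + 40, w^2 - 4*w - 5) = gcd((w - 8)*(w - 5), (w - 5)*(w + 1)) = w - 5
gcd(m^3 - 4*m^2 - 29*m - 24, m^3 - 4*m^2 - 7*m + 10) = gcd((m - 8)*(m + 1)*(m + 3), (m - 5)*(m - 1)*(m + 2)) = 1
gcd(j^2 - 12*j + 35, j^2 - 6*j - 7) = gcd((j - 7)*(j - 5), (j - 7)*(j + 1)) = j - 7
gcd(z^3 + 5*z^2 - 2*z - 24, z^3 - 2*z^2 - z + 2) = z - 2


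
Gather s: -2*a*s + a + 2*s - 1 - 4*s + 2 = a + s*(-2*a - 2) + 1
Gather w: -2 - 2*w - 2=-2*w - 4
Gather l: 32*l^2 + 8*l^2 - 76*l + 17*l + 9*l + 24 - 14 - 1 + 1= 40*l^2 - 50*l + 10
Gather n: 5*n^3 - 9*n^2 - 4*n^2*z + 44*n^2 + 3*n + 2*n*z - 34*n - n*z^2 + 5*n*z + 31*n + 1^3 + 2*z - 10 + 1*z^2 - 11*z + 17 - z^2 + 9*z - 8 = 5*n^3 + n^2*(35 - 4*z) + n*(-z^2 + 7*z)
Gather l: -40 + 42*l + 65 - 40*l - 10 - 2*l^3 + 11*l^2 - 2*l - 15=-2*l^3 + 11*l^2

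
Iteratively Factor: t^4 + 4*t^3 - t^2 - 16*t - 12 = (t + 2)*(t^3 + 2*t^2 - 5*t - 6) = (t - 2)*(t + 2)*(t^2 + 4*t + 3) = (t - 2)*(t + 1)*(t + 2)*(t + 3)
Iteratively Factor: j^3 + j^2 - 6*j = (j)*(j^2 + j - 6) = j*(j + 3)*(j - 2)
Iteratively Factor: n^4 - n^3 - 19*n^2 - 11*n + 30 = (n + 2)*(n^3 - 3*n^2 - 13*n + 15) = (n + 2)*(n + 3)*(n^2 - 6*n + 5) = (n - 5)*(n + 2)*(n + 3)*(n - 1)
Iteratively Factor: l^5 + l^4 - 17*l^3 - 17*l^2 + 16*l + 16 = (l - 1)*(l^4 + 2*l^3 - 15*l^2 - 32*l - 16) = (l - 4)*(l - 1)*(l^3 + 6*l^2 + 9*l + 4) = (l - 4)*(l - 1)*(l + 1)*(l^2 + 5*l + 4) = (l - 4)*(l - 1)*(l + 1)*(l + 4)*(l + 1)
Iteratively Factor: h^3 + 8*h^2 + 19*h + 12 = (h + 1)*(h^2 + 7*h + 12) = (h + 1)*(h + 3)*(h + 4)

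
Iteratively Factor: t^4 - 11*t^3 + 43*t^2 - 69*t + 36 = (t - 3)*(t^3 - 8*t^2 + 19*t - 12) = (t - 4)*(t - 3)*(t^2 - 4*t + 3) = (t - 4)*(t - 3)^2*(t - 1)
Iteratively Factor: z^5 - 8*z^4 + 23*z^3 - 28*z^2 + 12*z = (z)*(z^4 - 8*z^3 + 23*z^2 - 28*z + 12) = z*(z - 1)*(z^3 - 7*z^2 + 16*z - 12) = z*(z - 3)*(z - 1)*(z^2 - 4*z + 4) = z*(z - 3)*(z - 2)*(z - 1)*(z - 2)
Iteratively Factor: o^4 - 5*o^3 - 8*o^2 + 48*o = (o + 3)*(o^3 - 8*o^2 + 16*o) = (o - 4)*(o + 3)*(o^2 - 4*o) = o*(o - 4)*(o + 3)*(o - 4)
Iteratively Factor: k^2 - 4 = (k + 2)*(k - 2)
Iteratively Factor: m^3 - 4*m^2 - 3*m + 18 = (m - 3)*(m^2 - m - 6) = (m - 3)^2*(m + 2)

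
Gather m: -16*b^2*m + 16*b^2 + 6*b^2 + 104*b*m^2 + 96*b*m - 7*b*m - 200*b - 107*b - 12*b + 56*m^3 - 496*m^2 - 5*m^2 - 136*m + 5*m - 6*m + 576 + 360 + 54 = 22*b^2 - 319*b + 56*m^3 + m^2*(104*b - 501) + m*(-16*b^2 + 89*b - 137) + 990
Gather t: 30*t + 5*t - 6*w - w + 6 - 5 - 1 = 35*t - 7*w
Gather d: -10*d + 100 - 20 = 80 - 10*d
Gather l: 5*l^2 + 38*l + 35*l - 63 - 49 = 5*l^2 + 73*l - 112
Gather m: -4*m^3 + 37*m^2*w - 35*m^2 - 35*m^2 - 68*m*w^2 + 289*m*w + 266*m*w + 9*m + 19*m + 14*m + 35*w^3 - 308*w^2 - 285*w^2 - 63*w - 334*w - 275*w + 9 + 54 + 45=-4*m^3 + m^2*(37*w - 70) + m*(-68*w^2 + 555*w + 42) + 35*w^3 - 593*w^2 - 672*w + 108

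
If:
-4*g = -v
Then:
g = v/4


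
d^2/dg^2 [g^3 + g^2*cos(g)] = -g^2*cos(g) - 4*g*sin(g) + 6*g + 2*cos(g)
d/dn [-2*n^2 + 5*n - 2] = 5 - 4*n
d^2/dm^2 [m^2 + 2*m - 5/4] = 2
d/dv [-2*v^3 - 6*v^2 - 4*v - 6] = -6*v^2 - 12*v - 4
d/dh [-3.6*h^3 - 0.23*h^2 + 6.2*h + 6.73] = -10.8*h^2 - 0.46*h + 6.2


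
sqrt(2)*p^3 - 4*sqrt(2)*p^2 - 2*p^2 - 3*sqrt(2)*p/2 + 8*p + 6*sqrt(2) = (p - 4)*(p - 3*sqrt(2)/2)*(sqrt(2)*p + 1)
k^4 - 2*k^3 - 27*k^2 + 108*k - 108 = (k - 3)^2*(k - 2)*(k + 6)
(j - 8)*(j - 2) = j^2 - 10*j + 16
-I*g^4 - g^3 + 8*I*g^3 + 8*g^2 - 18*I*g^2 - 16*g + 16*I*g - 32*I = (g - 4)^2*(g - 2*I)*(-I*g + 1)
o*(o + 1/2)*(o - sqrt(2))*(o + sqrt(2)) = o^4 + o^3/2 - 2*o^2 - o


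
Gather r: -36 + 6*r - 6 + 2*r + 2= 8*r - 40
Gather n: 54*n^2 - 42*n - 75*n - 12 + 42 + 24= 54*n^2 - 117*n + 54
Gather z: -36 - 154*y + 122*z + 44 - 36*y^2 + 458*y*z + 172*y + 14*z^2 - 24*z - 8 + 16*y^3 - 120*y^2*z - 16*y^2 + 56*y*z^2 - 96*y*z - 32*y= 16*y^3 - 52*y^2 - 14*y + z^2*(56*y + 14) + z*(-120*y^2 + 362*y + 98)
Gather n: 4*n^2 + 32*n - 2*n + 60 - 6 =4*n^2 + 30*n + 54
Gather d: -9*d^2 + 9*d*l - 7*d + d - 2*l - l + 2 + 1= -9*d^2 + d*(9*l - 6) - 3*l + 3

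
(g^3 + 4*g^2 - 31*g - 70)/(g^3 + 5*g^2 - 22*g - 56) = (g - 5)/(g - 4)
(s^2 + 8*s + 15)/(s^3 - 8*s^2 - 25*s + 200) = (s + 3)/(s^2 - 13*s + 40)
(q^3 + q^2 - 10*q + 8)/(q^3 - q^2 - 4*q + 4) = (q + 4)/(q + 2)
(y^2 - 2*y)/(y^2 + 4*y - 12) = y/(y + 6)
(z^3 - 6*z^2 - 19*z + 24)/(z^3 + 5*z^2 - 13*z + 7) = (z^2 - 5*z - 24)/(z^2 + 6*z - 7)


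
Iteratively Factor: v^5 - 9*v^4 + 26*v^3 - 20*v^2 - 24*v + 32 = (v - 2)*(v^4 - 7*v^3 + 12*v^2 + 4*v - 16) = (v - 4)*(v - 2)*(v^3 - 3*v^2 + 4) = (v - 4)*(v - 2)^2*(v^2 - v - 2) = (v - 4)*(v - 2)^2*(v + 1)*(v - 2)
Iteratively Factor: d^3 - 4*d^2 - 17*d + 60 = (d - 5)*(d^2 + d - 12) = (d - 5)*(d + 4)*(d - 3)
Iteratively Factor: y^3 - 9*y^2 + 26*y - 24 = (y - 2)*(y^2 - 7*y + 12) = (y - 3)*(y - 2)*(y - 4)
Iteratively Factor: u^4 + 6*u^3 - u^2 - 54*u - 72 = (u + 3)*(u^3 + 3*u^2 - 10*u - 24) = (u + 3)*(u + 4)*(u^2 - u - 6) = (u - 3)*(u + 3)*(u + 4)*(u + 2)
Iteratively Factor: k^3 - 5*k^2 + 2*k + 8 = (k + 1)*(k^2 - 6*k + 8) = (k - 4)*(k + 1)*(k - 2)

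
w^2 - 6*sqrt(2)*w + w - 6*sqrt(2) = (w + 1)*(w - 6*sqrt(2))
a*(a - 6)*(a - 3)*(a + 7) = a^4 - 2*a^3 - 45*a^2 + 126*a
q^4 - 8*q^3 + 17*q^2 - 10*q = q*(q - 5)*(q - 2)*(q - 1)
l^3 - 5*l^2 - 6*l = l*(l - 6)*(l + 1)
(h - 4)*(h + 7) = h^2 + 3*h - 28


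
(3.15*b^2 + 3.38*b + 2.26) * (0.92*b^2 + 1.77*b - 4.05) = 2.898*b^4 + 8.6851*b^3 - 4.6957*b^2 - 9.6888*b - 9.153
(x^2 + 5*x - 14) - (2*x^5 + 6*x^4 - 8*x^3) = -2*x^5 - 6*x^4 + 8*x^3 + x^2 + 5*x - 14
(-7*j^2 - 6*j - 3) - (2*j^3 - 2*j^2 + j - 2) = -2*j^3 - 5*j^2 - 7*j - 1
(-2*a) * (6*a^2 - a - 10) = -12*a^3 + 2*a^2 + 20*a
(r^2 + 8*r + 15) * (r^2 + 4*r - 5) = r^4 + 12*r^3 + 42*r^2 + 20*r - 75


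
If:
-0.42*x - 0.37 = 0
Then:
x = -0.88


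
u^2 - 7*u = u*(u - 7)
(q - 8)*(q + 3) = q^2 - 5*q - 24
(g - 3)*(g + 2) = g^2 - g - 6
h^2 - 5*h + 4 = (h - 4)*(h - 1)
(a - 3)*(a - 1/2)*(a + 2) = a^3 - 3*a^2/2 - 11*a/2 + 3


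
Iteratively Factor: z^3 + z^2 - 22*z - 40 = (z - 5)*(z^2 + 6*z + 8) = (z - 5)*(z + 2)*(z + 4)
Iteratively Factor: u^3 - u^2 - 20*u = (u)*(u^2 - u - 20) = u*(u - 5)*(u + 4)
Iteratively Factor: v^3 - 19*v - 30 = (v + 3)*(v^2 - 3*v - 10) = (v - 5)*(v + 3)*(v + 2)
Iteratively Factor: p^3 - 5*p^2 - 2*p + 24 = (p - 4)*(p^2 - p - 6) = (p - 4)*(p + 2)*(p - 3)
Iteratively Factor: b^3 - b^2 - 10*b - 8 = (b - 4)*(b^2 + 3*b + 2) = (b - 4)*(b + 1)*(b + 2)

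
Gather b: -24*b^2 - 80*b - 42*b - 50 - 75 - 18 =-24*b^2 - 122*b - 143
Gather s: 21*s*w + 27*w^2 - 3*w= 21*s*w + 27*w^2 - 3*w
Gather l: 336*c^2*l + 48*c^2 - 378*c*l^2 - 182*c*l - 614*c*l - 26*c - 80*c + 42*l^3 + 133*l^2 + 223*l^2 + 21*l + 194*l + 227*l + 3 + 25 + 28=48*c^2 - 106*c + 42*l^3 + l^2*(356 - 378*c) + l*(336*c^2 - 796*c + 442) + 56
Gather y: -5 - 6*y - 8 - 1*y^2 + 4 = -y^2 - 6*y - 9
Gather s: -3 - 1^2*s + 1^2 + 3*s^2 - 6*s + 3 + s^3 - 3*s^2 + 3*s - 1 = s^3 - 4*s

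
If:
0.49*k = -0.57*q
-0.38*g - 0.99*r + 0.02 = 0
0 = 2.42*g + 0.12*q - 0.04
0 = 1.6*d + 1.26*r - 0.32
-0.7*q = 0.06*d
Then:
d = 0.19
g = 0.02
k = 0.02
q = -0.02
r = 0.01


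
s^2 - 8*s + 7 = (s - 7)*(s - 1)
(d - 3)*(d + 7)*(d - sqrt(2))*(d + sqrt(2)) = d^4 + 4*d^3 - 23*d^2 - 8*d + 42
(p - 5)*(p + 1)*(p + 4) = p^3 - 21*p - 20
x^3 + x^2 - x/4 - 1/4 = (x - 1/2)*(x + 1/2)*(x + 1)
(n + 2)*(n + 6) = n^2 + 8*n + 12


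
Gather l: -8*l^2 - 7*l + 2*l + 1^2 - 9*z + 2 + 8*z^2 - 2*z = -8*l^2 - 5*l + 8*z^2 - 11*z + 3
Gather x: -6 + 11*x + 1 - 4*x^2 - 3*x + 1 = -4*x^2 + 8*x - 4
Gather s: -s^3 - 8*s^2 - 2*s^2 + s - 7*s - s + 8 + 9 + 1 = -s^3 - 10*s^2 - 7*s + 18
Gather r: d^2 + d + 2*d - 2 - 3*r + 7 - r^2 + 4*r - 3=d^2 + 3*d - r^2 + r + 2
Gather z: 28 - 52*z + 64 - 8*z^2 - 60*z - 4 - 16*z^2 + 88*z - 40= -24*z^2 - 24*z + 48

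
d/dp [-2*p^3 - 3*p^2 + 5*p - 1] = -6*p^2 - 6*p + 5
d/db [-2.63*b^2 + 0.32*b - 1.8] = 0.32 - 5.26*b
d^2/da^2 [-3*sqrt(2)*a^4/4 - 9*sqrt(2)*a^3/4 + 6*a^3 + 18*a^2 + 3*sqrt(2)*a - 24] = -9*sqrt(2)*a^2 - 27*sqrt(2)*a/2 + 36*a + 36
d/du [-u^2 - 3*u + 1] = -2*u - 3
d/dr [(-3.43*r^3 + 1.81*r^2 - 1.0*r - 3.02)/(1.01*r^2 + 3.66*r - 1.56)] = (-3.4643*r^4 - 25.1076*r^3 + 23.687*r^2 + 0.453199999999999*r + 12.6132)/(1.0201*r^4 + 7.3932*r^3 + 10.2444*r^2 - 11.4192*r + 2.4336)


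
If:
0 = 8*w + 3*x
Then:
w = -3*x/8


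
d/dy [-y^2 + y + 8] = 1 - 2*y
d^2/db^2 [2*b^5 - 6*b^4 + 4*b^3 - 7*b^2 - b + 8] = 40*b^3 - 72*b^2 + 24*b - 14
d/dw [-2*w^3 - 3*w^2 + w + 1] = -6*w^2 - 6*w + 1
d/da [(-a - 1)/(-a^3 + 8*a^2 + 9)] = (a^3 - 8*a^2 - a*(a + 1)*(3*a - 16) - 9)/(-a^3 + 8*a^2 + 9)^2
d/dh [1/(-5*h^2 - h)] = (10*h + 1)/(h^2*(5*h + 1)^2)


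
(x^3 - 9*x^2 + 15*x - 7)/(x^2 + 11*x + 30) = (x^3 - 9*x^2 + 15*x - 7)/(x^2 + 11*x + 30)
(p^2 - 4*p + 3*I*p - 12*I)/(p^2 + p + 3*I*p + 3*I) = (p - 4)/(p + 1)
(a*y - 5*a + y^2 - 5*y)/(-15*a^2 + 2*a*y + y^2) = (a*y - 5*a + y^2 - 5*y)/(-15*a^2 + 2*a*y + y^2)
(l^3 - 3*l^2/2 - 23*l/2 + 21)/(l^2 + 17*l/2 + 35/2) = (l^2 - 5*l + 6)/(l + 5)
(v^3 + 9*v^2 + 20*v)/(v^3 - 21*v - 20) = v*(v + 5)/(v^2 - 4*v - 5)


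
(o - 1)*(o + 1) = o^2 - 1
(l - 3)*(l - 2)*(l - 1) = l^3 - 6*l^2 + 11*l - 6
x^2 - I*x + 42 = (x - 7*I)*(x + 6*I)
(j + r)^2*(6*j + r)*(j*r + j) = 6*j^4*r + 6*j^4 + 13*j^3*r^2 + 13*j^3*r + 8*j^2*r^3 + 8*j^2*r^2 + j*r^4 + j*r^3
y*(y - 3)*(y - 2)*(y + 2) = y^4 - 3*y^3 - 4*y^2 + 12*y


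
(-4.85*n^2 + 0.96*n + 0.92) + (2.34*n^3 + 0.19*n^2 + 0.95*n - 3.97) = 2.34*n^3 - 4.66*n^2 + 1.91*n - 3.05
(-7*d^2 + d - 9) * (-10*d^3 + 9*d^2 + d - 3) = 70*d^5 - 73*d^4 + 92*d^3 - 59*d^2 - 12*d + 27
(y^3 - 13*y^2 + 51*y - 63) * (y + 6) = y^4 - 7*y^3 - 27*y^2 + 243*y - 378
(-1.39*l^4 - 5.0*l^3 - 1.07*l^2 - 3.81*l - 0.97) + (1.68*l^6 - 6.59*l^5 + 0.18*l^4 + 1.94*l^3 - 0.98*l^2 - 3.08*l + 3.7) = 1.68*l^6 - 6.59*l^5 - 1.21*l^4 - 3.06*l^3 - 2.05*l^2 - 6.89*l + 2.73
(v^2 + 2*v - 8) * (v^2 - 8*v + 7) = v^4 - 6*v^3 - 17*v^2 + 78*v - 56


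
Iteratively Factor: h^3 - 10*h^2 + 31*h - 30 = (h - 2)*(h^2 - 8*h + 15) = (h - 5)*(h - 2)*(h - 3)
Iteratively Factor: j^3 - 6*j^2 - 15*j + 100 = (j + 4)*(j^2 - 10*j + 25) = (j - 5)*(j + 4)*(j - 5)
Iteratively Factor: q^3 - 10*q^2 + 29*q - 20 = (q - 5)*(q^2 - 5*q + 4) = (q - 5)*(q - 4)*(q - 1)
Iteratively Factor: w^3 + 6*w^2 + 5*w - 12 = (w + 4)*(w^2 + 2*w - 3) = (w + 3)*(w + 4)*(w - 1)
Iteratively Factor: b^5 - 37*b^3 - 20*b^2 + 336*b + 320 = (b - 5)*(b^4 + 5*b^3 - 12*b^2 - 80*b - 64) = (b - 5)*(b + 4)*(b^3 + b^2 - 16*b - 16) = (b - 5)*(b + 1)*(b + 4)*(b^2 - 16) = (b - 5)*(b + 1)*(b + 4)^2*(b - 4)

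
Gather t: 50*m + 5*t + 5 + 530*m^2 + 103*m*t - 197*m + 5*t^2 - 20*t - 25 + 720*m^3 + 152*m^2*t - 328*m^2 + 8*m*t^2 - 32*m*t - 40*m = 720*m^3 + 202*m^2 - 187*m + t^2*(8*m + 5) + t*(152*m^2 + 71*m - 15) - 20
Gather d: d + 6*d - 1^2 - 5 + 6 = 7*d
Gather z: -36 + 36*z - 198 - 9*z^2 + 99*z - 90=-9*z^2 + 135*z - 324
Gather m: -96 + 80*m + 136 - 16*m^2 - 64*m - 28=-16*m^2 + 16*m + 12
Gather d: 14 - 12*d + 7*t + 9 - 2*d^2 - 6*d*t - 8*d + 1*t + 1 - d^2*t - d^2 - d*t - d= d^2*(-t - 3) + d*(-7*t - 21) + 8*t + 24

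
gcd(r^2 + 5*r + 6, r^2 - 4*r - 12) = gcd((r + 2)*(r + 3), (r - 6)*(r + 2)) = r + 2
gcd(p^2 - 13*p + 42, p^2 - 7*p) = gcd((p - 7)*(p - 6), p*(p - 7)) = p - 7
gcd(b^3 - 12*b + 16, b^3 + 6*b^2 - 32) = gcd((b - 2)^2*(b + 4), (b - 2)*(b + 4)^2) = b^2 + 2*b - 8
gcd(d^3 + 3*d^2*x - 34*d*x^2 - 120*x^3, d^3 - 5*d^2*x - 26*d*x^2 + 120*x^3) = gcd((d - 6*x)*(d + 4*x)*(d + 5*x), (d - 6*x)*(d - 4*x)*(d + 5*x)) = -d^2 + d*x + 30*x^2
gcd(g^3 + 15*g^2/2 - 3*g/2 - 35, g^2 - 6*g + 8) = g - 2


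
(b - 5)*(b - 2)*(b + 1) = b^3 - 6*b^2 + 3*b + 10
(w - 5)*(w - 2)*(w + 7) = w^3 - 39*w + 70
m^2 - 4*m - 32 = (m - 8)*(m + 4)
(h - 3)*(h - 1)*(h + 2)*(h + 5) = h^4 + 3*h^3 - 15*h^2 - 19*h + 30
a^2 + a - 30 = (a - 5)*(a + 6)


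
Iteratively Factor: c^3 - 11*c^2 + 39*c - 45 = (c - 3)*(c^2 - 8*c + 15) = (c - 5)*(c - 3)*(c - 3)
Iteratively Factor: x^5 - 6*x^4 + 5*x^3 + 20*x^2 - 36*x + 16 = (x - 1)*(x^4 - 5*x^3 + 20*x - 16) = (x - 2)*(x - 1)*(x^3 - 3*x^2 - 6*x + 8) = (x - 4)*(x - 2)*(x - 1)*(x^2 + x - 2) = (x - 4)*(x - 2)*(x - 1)*(x + 2)*(x - 1)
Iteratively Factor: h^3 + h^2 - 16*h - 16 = (h + 1)*(h^2 - 16) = (h - 4)*(h + 1)*(h + 4)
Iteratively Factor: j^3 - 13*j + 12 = (j - 3)*(j^2 + 3*j - 4) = (j - 3)*(j + 4)*(j - 1)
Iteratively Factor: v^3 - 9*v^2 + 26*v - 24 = (v - 3)*(v^2 - 6*v + 8) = (v - 3)*(v - 2)*(v - 4)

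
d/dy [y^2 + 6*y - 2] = 2*y + 6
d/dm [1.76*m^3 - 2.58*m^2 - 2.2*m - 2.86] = 5.28*m^2 - 5.16*m - 2.2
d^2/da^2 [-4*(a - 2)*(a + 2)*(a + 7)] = -24*a - 56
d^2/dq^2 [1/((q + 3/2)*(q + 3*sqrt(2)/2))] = 32*((2*q + 3)^2 + (2*q + 3)*(2*q + 3*sqrt(2)) + (2*q + 3*sqrt(2))^2)/((2*q + 3)^3*(2*q + 3*sqrt(2))^3)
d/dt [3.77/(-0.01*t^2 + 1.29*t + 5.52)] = (0.0754*t - 4.8633)/(-0.01*t^2 + 1.29*t + 5.52)^2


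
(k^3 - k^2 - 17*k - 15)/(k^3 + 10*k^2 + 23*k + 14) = (k^2 - 2*k - 15)/(k^2 + 9*k + 14)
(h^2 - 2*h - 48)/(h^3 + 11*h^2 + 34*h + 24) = (h - 8)/(h^2 + 5*h + 4)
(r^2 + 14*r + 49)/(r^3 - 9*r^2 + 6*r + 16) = (r^2 + 14*r + 49)/(r^3 - 9*r^2 + 6*r + 16)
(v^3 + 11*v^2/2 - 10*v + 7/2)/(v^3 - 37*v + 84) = (2*v^2 - 3*v + 1)/(2*(v^2 - 7*v + 12))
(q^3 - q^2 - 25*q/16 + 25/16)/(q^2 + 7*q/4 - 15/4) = (4*q^2 + q - 5)/(4*(q + 3))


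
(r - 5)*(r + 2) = r^2 - 3*r - 10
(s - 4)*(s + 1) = s^2 - 3*s - 4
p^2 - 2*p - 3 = (p - 3)*(p + 1)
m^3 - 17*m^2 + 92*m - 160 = (m - 8)*(m - 5)*(m - 4)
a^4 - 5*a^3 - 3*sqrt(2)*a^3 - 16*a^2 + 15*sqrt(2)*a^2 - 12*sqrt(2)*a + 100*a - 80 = (a - 4)*(a - 1)*(a - 5*sqrt(2))*(a + 2*sqrt(2))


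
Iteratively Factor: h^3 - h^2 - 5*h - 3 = (h + 1)*(h^2 - 2*h - 3) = (h - 3)*(h + 1)*(h + 1)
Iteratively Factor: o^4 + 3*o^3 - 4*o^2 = (o)*(o^3 + 3*o^2 - 4*o) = o^2*(o^2 + 3*o - 4) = o^2*(o + 4)*(o - 1)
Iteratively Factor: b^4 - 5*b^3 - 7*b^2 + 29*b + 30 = (b + 1)*(b^3 - 6*b^2 - b + 30) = (b - 5)*(b + 1)*(b^2 - b - 6) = (b - 5)*(b - 3)*(b + 1)*(b + 2)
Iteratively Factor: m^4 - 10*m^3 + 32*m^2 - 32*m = (m - 4)*(m^3 - 6*m^2 + 8*m) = (m - 4)*(m - 2)*(m^2 - 4*m) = m*(m - 4)*(m - 2)*(m - 4)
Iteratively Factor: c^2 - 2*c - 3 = (c - 3)*(c + 1)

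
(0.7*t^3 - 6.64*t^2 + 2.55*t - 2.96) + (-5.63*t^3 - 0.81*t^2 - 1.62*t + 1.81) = -4.93*t^3 - 7.45*t^2 + 0.93*t - 1.15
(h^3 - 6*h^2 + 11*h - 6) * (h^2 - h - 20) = h^5 - 7*h^4 - 3*h^3 + 103*h^2 - 214*h + 120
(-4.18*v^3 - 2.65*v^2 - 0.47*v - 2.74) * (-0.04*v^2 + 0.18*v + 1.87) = 0.1672*v^5 - 0.6464*v^4 - 8.2748*v^3 - 4.9305*v^2 - 1.3721*v - 5.1238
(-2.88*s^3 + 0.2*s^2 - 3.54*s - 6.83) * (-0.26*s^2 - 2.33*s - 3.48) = 0.7488*s^5 + 6.6584*s^4 + 10.4768*s^3 + 9.328*s^2 + 28.2331*s + 23.7684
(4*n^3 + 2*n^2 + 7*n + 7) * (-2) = -8*n^3 - 4*n^2 - 14*n - 14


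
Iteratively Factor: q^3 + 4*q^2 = (q + 4)*(q^2) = q*(q + 4)*(q)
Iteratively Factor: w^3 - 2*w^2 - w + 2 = (w - 2)*(w^2 - 1) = (w - 2)*(w - 1)*(w + 1)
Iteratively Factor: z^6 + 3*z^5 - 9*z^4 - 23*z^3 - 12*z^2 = (z)*(z^5 + 3*z^4 - 9*z^3 - 23*z^2 - 12*z) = z*(z + 1)*(z^4 + 2*z^3 - 11*z^2 - 12*z) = z*(z + 1)^2*(z^3 + z^2 - 12*z) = z^2*(z + 1)^2*(z^2 + z - 12) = z^2*(z + 1)^2*(z + 4)*(z - 3)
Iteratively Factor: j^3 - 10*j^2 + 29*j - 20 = (j - 1)*(j^2 - 9*j + 20) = (j - 4)*(j - 1)*(j - 5)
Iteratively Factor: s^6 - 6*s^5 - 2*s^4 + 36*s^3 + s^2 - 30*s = (s - 1)*(s^5 - 5*s^4 - 7*s^3 + 29*s^2 + 30*s) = (s - 5)*(s - 1)*(s^4 - 7*s^2 - 6*s) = s*(s - 5)*(s - 1)*(s^3 - 7*s - 6) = s*(s - 5)*(s - 1)*(s + 2)*(s^2 - 2*s - 3) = s*(s - 5)*(s - 3)*(s - 1)*(s + 2)*(s + 1)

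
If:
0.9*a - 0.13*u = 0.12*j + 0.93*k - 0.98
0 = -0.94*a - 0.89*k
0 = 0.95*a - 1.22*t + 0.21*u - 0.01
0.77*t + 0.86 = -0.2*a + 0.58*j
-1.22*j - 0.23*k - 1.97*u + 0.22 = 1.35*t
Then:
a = -0.48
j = 0.77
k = 0.51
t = -0.41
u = -0.15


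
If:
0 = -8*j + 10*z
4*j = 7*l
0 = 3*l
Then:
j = 0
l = 0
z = 0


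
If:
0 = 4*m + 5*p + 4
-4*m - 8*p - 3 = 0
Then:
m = -17/12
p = 1/3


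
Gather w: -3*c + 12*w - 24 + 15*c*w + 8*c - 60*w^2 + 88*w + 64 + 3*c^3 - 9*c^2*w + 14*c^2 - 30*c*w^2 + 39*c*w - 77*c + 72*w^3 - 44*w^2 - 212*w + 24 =3*c^3 + 14*c^2 - 72*c + 72*w^3 + w^2*(-30*c - 104) + w*(-9*c^2 + 54*c - 112) + 64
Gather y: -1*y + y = 0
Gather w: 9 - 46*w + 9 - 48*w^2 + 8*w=-48*w^2 - 38*w + 18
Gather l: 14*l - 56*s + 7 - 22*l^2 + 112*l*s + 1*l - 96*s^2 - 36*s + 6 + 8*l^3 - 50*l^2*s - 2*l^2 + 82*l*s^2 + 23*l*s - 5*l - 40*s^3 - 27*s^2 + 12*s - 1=8*l^3 + l^2*(-50*s - 24) + l*(82*s^2 + 135*s + 10) - 40*s^3 - 123*s^2 - 80*s + 12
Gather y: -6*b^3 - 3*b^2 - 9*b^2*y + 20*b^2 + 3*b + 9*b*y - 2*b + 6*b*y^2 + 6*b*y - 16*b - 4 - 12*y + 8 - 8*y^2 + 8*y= -6*b^3 + 17*b^2 - 15*b + y^2*(6*b - 8) + y*(-9*b^2 + 15*b - 4) + 4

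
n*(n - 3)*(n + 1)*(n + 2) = n^4 - 7*n^2 - 6*n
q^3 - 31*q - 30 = (q - 6)*(q + 1)*(q + 5)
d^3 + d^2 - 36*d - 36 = (d - 6)*(d + 1)*(d + 6)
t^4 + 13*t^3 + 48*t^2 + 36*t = t*(t + 1)*(t + 6)^2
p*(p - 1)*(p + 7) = p^3 + 6*p^2 - 7*p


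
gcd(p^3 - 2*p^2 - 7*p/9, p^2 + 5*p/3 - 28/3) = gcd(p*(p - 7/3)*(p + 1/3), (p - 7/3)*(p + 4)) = p - 7/3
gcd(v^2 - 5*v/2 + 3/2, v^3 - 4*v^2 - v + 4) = v - 1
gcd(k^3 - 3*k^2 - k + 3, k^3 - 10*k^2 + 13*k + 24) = k^2 - 2*k - 3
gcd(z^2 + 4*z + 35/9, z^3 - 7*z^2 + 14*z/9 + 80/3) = z + 5/3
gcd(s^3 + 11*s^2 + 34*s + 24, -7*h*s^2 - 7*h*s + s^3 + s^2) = s + 1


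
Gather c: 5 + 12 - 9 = 8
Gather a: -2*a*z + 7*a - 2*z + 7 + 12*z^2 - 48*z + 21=a*(7 - 2*z) + 12*z^2 - 50*z + 28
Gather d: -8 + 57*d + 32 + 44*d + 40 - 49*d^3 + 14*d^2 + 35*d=-49*d^3 + 14*d^2 + 136*d + 64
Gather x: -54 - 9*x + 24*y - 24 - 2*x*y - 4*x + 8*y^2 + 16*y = x*(-2*y - 13) + 8*y^2 + 40*y - 78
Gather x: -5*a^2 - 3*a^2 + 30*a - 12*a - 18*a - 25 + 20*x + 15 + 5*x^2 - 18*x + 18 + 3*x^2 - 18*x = -8*a^2 + 8*x^2 - 16*x + 8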